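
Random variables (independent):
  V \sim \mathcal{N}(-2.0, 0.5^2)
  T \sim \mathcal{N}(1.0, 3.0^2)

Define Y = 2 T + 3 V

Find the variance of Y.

For independent RVs: Var(aX + bY) = a²Var(X) + b²Var(Y)
Var(V) = 0.25
Var(T) = 9
Var(Y) = 3²*0.25 + 2²*9
= 9*0.25 + 4*9 = 38.25

38.25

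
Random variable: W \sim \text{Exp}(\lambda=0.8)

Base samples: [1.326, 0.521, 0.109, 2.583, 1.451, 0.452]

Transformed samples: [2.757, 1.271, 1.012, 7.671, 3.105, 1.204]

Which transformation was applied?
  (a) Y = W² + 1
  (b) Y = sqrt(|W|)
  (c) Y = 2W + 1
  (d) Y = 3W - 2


Checking option (a) Y = W² + 1:
  W = 1.326 -> Y = 2.757 ✓
  W = 0.521 -> Y = 1.271 ✓
  W = 0.109 -> Y = 1.012 ✓
All samples match this transformation.

(a) W² + 1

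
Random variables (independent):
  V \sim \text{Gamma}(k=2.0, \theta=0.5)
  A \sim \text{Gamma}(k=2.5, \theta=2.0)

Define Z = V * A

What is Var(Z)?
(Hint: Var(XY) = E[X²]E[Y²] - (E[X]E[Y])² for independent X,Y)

Var(XY) = E[X²]E[Y²] - (E[X]E[Y])²
E[V] = 1, Var(V) = 0.5
E[A] = 5, Var(A) = 10
E[V²] = 0.5 + 1² = 1.5
E[A²] = 10 + 5² = 35
Var(Z) = 1.5*35 - (1*5)²
= 52.5 - 25 = 27.5

27.5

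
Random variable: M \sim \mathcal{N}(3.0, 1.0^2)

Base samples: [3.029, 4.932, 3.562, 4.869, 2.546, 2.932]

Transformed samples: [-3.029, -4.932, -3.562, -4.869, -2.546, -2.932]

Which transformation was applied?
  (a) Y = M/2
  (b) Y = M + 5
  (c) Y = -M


Checking option (c) Y = -M:
  M = 3.029 -> Y = -3.029 ✓
  M = 4.932 -> Y = -4.932 ✓
  M = 3.562 -> Y = -3.562 ✓
All samples match this transformation.

(c) -M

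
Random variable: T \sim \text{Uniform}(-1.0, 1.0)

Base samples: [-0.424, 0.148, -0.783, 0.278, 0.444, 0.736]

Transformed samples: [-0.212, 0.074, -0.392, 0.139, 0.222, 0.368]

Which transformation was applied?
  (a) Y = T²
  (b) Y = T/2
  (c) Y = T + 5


Checking option (b) Y = T/2:
  T = -0.424 -> Y = -0.212 ✓
  T = 0.148 -> Y = 0.074 ✓
  T = -0.783 -> Y = -0.392 ✓
All samples match this transformation.

(b) T/2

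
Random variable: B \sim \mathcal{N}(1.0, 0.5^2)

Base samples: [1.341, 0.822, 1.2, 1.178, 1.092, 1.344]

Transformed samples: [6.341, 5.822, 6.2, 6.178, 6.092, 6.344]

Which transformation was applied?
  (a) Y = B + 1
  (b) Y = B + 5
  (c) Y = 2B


Checking option (b) Y = B + 5:
  B = 1.341 -> Y = 6.341 ✓
  B = 0.822 -> Y = 5.822 ✓
  B = 1.2 -> Y = 6.2 ✓
All samples match this transformation.

(b) B + 5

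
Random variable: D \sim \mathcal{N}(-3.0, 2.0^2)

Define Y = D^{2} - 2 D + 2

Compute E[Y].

E[Y] = 1*E[D²] - 2*E[D] + 2
E[D] = -3
E[D²] = Var(D) + (E[D])² = 4 + 9 = 13
E[Y] = 1*13 - 2*(-3) + 2 = 21

21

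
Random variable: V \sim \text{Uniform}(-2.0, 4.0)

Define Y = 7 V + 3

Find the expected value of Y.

For Y = 7V + 3:
E[Y] = 7 * E[V] + 3
E[V] = (-2 + 4)/2 = 1
E[Y] = 7 * 1 + 3 = 10

10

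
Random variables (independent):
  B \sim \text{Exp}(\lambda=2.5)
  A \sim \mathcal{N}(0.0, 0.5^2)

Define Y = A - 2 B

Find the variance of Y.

For independent RVs: Var(aX + bY) = a²Var(X) + b²Var(Y)
Var(B) = 0.16
Var(A) = 0.25
Var(Y) = (-2)²*0.16 + 1²*0.25
= 4*0.16 + 1*0.25 = 0.89

0.89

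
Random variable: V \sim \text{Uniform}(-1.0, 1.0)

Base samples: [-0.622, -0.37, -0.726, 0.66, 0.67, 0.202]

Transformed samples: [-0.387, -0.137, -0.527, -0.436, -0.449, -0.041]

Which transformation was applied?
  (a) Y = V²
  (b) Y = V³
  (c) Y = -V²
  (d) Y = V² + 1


Checking option (c) Y = -V²:
  V = -0.622 -> Y = -0.387 ✓
  V = -0.37 -> Y = -0.137 ✓
  V = -0.726 -> Y = -0.527 ✓
All samples match this transformation.

(c) -V²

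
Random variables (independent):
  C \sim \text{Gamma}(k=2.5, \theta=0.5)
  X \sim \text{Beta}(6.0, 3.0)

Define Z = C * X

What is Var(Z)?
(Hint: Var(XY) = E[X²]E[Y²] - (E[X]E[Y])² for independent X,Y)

Var(XY) = E[X²]E[Y²] - (E[X]E[Y])²
E[C] = 1.25, Var(C) = 0.625
E[X] = 0.66666667, Var(X) = 0.022222222
E[C²] = 0.625 + 1.25² = 2.1875
E[X²] = 0.022222222 + 0.66666667² = 0.46666667
Var(Z) = 2.1875*0.46666667 - (1.25*0.66666667)²
= 1.0208333 - 0.69444444 = 0.32638889

0.32638889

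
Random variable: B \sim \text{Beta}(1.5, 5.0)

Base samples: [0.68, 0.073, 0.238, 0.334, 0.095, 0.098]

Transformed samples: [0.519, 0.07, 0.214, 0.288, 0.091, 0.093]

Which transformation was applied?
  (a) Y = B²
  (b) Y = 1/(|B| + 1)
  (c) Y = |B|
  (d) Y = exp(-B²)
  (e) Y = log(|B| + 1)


Checking option (e) Y = log(|B| + 1):
  B = 0.68 -> Y = 0.519 ✓
  B = 0.073 -> Y = 0.07 ✓
  B = 0.238 -> Y = 0.214 ✓
All samples match this transformation.

(e) log(|B| + 1)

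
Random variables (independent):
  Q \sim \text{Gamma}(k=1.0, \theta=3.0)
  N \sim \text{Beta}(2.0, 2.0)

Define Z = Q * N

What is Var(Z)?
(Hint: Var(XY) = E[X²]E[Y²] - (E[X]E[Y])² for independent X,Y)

Var(XY) = E[X²]E[Y²] - (E[X]E[Y])²
E[Q] = 3, Var(Q) = 9
E[N] = 0.5, Var(N) = 0.05
E[Q²] = 9 + 3² = 18
E[N²] = 0.05 + 0.5² = 0.3
Var(Z) = 18*0.3 - (3*0.5)²
= 5.4 - 2.25 = 3.15

3.15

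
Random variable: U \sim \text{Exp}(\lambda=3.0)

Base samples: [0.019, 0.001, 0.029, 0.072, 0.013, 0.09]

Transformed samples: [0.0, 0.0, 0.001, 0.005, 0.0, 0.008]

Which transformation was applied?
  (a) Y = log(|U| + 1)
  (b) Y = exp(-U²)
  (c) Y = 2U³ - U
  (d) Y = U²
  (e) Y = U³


Checking option (d) Y = U²:
  U = 0.019 -> Y = 0.0 ✓
  U = 0.001 -> Y = 0.0 ✓
  U = 0.029 -> Y = 0.001 ✓
All samples match this transformation.

(d) U²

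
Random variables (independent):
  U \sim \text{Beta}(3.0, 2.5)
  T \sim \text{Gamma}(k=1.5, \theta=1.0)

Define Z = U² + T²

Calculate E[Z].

E[Z] = E[U²] + E[T²]
E[U²] = Var(U) + E[U]² = 0.038143675 + 0.29752066 = 0.33566434
E[T²] = Var(T) + E[T]² = 1.5 + 2.25 = 3.75
E[Z] = 0.33566434 + 3.75 = 4.0856643

4.0856643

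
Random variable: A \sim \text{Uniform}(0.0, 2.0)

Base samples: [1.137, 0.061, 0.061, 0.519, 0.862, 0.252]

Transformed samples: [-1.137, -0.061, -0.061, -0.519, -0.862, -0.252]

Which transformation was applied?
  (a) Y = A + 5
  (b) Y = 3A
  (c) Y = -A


Checking option (c) Y = -A:
  A = 1.137 -> Y = -1.137 ✓
  A = 0.061 -> Y = -0.061 ✓
  A = 0.061 -> Y = -0.061 ✓
All samples match this transformation.

(c) -A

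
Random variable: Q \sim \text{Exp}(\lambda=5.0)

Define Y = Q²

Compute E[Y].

Using E[X²] = Var(X) + (E[X])²:
E[Q] = 0.2
Var(Q) = 1/5.0^2 = 0.04
E[Q²] = 0.04 + 0.2² = 0.04 + 0.04 = 0.08

0.08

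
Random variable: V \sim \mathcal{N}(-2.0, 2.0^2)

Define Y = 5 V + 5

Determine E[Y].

For Y = 5V + 5:
E[Y] = 5 * E[V] + 5
E[V] = -2.0 = -2
E[Y] = 5 * (-2) + 5 = -5

-5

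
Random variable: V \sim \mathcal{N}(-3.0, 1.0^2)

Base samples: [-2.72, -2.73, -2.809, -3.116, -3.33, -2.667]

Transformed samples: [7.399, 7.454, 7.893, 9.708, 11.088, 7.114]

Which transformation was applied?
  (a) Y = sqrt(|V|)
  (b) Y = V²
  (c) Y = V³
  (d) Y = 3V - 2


Checking option (b) Y = V²:
  V = -2.72 -> Y = 7.399 ✓
  V = -2.73 -> Y = 7.454 ✓
  V = -2.809 -> Y = 7.893 ✓
All samples match this transformation.

(b) V²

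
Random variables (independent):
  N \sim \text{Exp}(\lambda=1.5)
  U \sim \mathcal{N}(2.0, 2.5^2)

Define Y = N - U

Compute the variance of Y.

For independent RVs: Var(aX + bY) = a²Var(X) + b²Var(Y)
Var(N) = 0.44444444
Var(U) = 6.25
Var(Y) = 1²*0.44444444 + (-1)²*6.25
= 1*0.44444444 + 1*6.25 = 6.6944444

6.6944444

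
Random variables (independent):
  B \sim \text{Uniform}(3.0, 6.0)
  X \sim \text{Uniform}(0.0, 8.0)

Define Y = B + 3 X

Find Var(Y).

For independent RVs: Var(aX + bY) = a²Var(X) + b²Var(Y)
Var(B) = 0.75
Var(X) = 5.3333333
Var(Y) = 1²*0.75 + 3²*5.3333333
= 1*0.75 + 9*5.3333333 = 48.75

48.75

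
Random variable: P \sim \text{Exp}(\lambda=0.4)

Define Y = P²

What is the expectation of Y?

E[P²] = Var(P) + (E[P])² = 6.25 + 6.25 = 12.5

12.5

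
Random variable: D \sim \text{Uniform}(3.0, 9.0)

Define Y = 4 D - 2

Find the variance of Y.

For Y = aD + b: Var(Y) = a² * Var(D)
Var(D) = (9 - 3)^2/12 = 3
Var(Y) = 4² * 3 = 16 * 3 = 48

48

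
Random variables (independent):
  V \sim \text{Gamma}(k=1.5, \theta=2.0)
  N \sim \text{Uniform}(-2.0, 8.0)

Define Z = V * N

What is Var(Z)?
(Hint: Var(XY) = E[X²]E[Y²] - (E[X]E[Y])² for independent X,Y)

Var(XY) = E[X²]E[Y²] - (E[X]E[Y])²
E[V] = 3, Var(V) = 6
E[N] = 3, Var(N) = 8.3333333
E[V²] = 6 + 3² = 15
E[N²] = 8.3333333 + 3² = 17.333333
Var(Z) = 15*17.333333 - (3*3)²
= 260 - 81 = 179

179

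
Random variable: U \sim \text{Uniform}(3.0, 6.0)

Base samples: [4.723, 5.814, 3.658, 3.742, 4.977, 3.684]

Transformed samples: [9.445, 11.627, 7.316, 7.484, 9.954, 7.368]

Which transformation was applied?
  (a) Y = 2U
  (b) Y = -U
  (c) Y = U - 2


Checking option (a) Y = 2U:
  U = 4.723 -> Y = 9.445 ✓
  U = 5.814 -> Y = 11.627 ✓
  U = 3.658 -> Y = 7.316 ✓
All samples match this transformation.

(a) 2U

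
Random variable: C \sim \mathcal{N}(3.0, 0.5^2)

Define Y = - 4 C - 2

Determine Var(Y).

For Y = aC + b: Var(Y) = a² * Var(C)
Var(C) = 0.5^2 = 0.25
Var(Y) = (-4)² * 0.25 = 16 * 0.25 = 4

4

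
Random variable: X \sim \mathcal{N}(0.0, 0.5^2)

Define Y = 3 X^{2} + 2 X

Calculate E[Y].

E[Y] = 3*E[X²] + 2*E[X]
E[X] = 0
E[X²] = Var(X) + (E[X])² = 0.25 + 0 = 0.25
E[Y] = 3*0.25 + 2*0 = 0.75

0.75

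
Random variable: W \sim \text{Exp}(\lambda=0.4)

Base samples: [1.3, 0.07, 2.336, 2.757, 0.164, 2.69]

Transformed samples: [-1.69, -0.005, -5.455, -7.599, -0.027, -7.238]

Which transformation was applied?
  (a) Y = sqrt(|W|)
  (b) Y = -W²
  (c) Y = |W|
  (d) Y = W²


Checking option (b) Y = -W²:
  W = 1.3 -> Y = -1.69 ✓
  W = 0.07 -> Y = -0.005 ✓
  W = 2.336 -> Y = -5.455 ✓
All samples match this transformation.

(b) -W²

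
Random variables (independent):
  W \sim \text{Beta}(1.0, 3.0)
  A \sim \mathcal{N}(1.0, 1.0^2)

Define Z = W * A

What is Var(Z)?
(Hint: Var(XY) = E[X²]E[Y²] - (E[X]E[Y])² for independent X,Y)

Var(XY) = E[X²]E[Y²] - (E[X]E[Y])²
E[W] = 0.25, Var(W) = 0.0375
E[A] = 1, Var(A) = 1
E[W²] = 0.0375 + 0.25² = 0.1
E[A²] = 1 + 1² = 2
Var(Z) = 0.1*2 - (0.25*1)²
= 0.2 - 0.0625 = 0.1375

0.1375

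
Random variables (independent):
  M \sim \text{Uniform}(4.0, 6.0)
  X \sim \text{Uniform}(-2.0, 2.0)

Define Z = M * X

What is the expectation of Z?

For independent RVs: E[XY] = E[X]*E[Y]
E[M] = 5
E[X] = 0
E[Z] = 5 * 0 = 0

0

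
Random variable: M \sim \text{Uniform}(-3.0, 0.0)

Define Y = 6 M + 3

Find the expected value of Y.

For Y = 6M + 3:
E[Y] = 6 * E[M] + 3
E[M] = (-3 + 0)/2 = -1.5
E[Y] = 6 * (-1.5) + 3 = -6

-6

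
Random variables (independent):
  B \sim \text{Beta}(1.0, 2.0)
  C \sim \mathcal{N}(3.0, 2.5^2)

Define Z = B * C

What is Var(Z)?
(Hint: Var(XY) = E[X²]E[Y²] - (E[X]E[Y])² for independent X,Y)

Var(XY) = E[X²]E[Y²] - (E[X]E[Y])²
E[B] = 0.33333333, Var(B) = 0.055555556
E[C] = 3, Var(C) = 6.25
E[B²] = 0.055555556 + 0.33333333² = 0.16666667
E[C²] = 6.25 + 3² = 15.25
Var(Z) = 0.16666667*15.25 - (0.33333333*3)²
= 2.5416667 - 1 = 1.5416667

1.5416667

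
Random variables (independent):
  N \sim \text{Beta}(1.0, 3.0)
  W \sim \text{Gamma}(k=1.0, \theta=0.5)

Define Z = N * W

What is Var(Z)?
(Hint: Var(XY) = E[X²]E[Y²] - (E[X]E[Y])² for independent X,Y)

Var(XY) = E[X²]E[Y²] - (E[X]E[Y])²
E[N] = 0.25, Var(N) = 0.0375
E[W] = 0.5, Var(W) = 0.25
E[N²] = 0.0375 + 0.25² = 0.1
E[W²] = 0.25 + 0.5² = 0.5
Var(Z) = 0.1*0.5 - (0.25*0.5)²
= 0.05 - 0.015625 = 0.034375

0.034375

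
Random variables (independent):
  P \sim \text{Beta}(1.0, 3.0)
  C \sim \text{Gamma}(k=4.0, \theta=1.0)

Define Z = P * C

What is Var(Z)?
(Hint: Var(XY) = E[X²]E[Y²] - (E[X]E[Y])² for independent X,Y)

Var(XY) = E[X²]E[Y²] - (E[X]E[Y])²
E[P] = 0.25, Var(P) = 0.0375
E[C] = 4, Var(C) = 4
E[P²] = 0.0375 + 0.25² = 0.1
E[C²] = 4 + 4² = 20
Var(Z) = 0.1*20 - (0.25*4)²
= 2 - 1 = 1

1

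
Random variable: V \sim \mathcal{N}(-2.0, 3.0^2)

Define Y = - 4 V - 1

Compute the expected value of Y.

For Y = -4V - 1:
E[Y] = -4 * E[V] - 1
E[V] = -2.0 = -2
E[Y] = -4 * (-2) - 1 = 7

7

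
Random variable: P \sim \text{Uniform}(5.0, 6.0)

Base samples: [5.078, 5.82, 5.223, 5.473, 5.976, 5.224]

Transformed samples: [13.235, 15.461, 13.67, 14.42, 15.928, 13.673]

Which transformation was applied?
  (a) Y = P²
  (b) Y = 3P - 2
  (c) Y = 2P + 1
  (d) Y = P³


Checking option (b) Y = 3P - 2:
  P = 5.078 -> Y = 13.235 ✓
  P = 5.82 -> Y = 15.461 ✓
  P = 5.223 -> Y = 13.67 ✓
All samples match this transformation.

(b) 3P - 2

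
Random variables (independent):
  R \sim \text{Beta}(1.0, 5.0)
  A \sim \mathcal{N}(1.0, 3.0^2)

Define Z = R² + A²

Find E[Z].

E[Z] = E[R²] + E[A²]
E[R²] = Var(R) + E[R]² = 0.01984127 + 0.027777778 = 0.047619048
E[A²] = Var(A) + E[A]² = 9 + 1 = 10
E[Z] = 0.047619048 + 10 = 10.047619

10.047619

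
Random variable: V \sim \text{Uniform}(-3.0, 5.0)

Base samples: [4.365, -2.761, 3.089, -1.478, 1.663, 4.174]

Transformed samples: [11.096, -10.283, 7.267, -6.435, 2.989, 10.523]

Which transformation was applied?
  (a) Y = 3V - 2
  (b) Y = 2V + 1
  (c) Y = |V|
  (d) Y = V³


Checking option (a) Y = 3V - 2:
  V = 4.365 -> Y = 11.096 ✓
  V = -2.761 -> Y = -10.283 ✓
  V = 3.089 -> Y = 7.267 ✓
All samples match this transformation.

(a) 3V - 2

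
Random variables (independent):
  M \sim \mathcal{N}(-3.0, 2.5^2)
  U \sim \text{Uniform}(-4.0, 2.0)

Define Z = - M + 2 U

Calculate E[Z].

E[Z] = -1*E[M] + 2*E[U]
E[M] = -3
E[U] = -1
E[Z] = -1*(-3) + 2*(-1) = 1

1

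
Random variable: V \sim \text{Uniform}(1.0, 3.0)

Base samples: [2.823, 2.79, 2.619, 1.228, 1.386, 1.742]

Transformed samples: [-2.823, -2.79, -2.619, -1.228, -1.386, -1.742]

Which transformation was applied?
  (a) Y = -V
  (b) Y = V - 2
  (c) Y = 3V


Checking option (a) Y = -V:
  V = 2.823 -> Y = -2.823 ✓
  V = 2.79 -> Y = -2.79 ✓
  V = 2.619 -> Y = -2.619 ✓
All samples match this transformation.

(a) -V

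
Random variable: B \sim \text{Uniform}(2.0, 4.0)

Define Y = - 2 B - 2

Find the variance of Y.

For Y = aB + b: Var(Y) = a² * Var(B)
Var(B) = (4 - 2)^2/12 = 0.33333333
Var(Y) = (-2)² * 0.33333333 = 4 * 0.33333333 = 1.3333333

1.3333333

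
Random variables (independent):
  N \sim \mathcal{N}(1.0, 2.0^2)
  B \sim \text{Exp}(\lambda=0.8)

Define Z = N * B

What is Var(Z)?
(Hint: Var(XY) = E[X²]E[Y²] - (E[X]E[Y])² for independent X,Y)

Var(XY) = E[X²]E[Y²] - (E[X]E[Y])²
E[N] = 1, Var(N) = 4
E[B] = 1.25, Var(B) = 1.5625
E[N²] = 4 + 1² = 5
E[B²] = 1.5625 + 1.25² = 3.125
Var(Z) = 5*3.125 - (1*1.25)²
= 15.625 - 1.5625 = 14.0625

14.0625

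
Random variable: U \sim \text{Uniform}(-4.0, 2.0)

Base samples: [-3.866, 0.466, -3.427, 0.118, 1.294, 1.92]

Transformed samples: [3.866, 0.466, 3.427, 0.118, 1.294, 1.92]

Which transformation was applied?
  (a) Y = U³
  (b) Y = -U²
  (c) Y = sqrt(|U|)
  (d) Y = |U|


Checking option (d) Y = |U|:
  U = -3.866 -> Y = 3.866 ✓
  U = 0.466 -> Y = 0.466 ✓
  U = -3.427 -> Y = 3.427 ✓
All samples match this transformation.

(d) |U|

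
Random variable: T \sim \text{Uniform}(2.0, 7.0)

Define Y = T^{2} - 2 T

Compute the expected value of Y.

E[Y] = 1*E[T²] - 2*E[T]
E[T] = 4.5
E[T²] = Var(T) + (E[T])² = 2.0833333 + 20.25 = 22.333333
E[Y] = 1*22.333333 - 2*4.5 = 13.333333

13.333333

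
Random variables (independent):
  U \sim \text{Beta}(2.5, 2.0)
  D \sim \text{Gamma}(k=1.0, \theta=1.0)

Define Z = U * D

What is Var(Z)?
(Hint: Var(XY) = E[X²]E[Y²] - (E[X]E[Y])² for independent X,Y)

Var(XY) = E[X²]E[Y²] - (E[X]E[Y])²
E[U] = 0.55555556, Var(U) = 0.044893378
E[D] = 1, Var(D) = 1
E[U²] = 0.044893378 + 0.55555556² = 0.35353535
E[D²] = 1 + 1² = 2
Var(Z) = 0.35353535*2 - (0.55555556*1)²
= 0.70707071 - 0.30864198 = 0.39842873

0.39842873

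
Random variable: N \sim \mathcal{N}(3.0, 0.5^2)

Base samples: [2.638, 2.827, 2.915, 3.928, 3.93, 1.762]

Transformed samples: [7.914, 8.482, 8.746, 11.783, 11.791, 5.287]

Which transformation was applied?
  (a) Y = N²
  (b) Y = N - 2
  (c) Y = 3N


Checking option (c) Y = 3N:
  N = 2.638 -> Y = 7.914 ✓
  N = 2.827 -> Y = 8.482 ✓
  N = 2.915 -> Y = 8.746 ✓
All samples match this transformation.

(c) 3N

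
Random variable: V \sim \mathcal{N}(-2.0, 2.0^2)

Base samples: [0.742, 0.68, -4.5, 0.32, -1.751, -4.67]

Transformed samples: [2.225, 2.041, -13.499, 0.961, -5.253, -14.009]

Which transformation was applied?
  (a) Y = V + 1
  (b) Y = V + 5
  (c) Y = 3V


Checking option (c) Y = 3V:
  V = 0.742 -> Y = 2.225 ✓
  V = 0.68 -> Y = 2.041 ✓
  V = -4.5 -> Y = -13.499 ✓
All samples match this transformation.

(c) 3V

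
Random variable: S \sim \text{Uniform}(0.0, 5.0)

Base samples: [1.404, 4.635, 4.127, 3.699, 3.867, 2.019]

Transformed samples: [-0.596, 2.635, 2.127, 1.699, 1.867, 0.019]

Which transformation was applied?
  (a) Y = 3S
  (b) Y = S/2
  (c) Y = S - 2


Checking option (c) Y = S - 2:
  S = 1.404 -> Y = -0.596 ✓
  S = 4.635 -> Y = 2.635 ✓
  S = 4.127 -> Y = 2.127 ✓
All samples match this transformation.

(c) S - 2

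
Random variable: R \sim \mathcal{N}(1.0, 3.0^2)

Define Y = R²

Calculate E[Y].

E[R²] = Var(R) + (E[R])² = 9 + 1 = 10

10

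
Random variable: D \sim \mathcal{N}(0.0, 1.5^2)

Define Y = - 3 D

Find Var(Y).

For Y = aD + b: Var(Y) = a² * Var(D)
Var(D) = 1.5^2 = 2.25
Var(Y) = (-3)² * 2.25 = 9 * 2.25 = 20.25

20.25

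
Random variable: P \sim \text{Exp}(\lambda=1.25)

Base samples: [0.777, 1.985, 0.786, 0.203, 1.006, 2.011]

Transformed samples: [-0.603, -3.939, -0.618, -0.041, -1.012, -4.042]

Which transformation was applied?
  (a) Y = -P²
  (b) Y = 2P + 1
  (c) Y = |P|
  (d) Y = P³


Checking option (a) Y = -P²:
  P = 0.777 -> Y = -0.603 ✓
  P = 1.985 -> Y = -3.939 ✓
  P = 0.786 -> Y = -0.618 ✓
All samples match this transformation.

(a) -P²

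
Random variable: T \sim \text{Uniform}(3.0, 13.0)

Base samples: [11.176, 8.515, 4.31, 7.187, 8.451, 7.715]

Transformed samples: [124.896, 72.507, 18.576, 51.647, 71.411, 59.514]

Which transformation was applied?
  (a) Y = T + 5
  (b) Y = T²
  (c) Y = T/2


Checking option (b) Y = T²:
  T = 11.176 -> Y = 124.896 ✓
  T = 8.515 -> Y = 72.507 ✓
  T = 4.31 -> Y = 18.576 ✓
All samples match this transformation.

(b) T²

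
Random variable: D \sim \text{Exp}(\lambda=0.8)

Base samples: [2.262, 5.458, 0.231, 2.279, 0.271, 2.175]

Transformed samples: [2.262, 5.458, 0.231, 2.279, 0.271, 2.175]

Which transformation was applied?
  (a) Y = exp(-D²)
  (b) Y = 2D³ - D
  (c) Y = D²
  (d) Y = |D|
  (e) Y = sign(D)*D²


Checking option (d) Y = |D|:
  D = 2.262 -> Y = 2.262 ✓
  D = 5.458 -> Y = 5.458 ✓
  D = 0.231 -> Y = 0.231 ✓
All samples match this transformation.

(d) |D|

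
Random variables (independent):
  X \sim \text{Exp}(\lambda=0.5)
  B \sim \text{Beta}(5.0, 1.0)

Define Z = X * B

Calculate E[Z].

For independent RVs: E[XY] = E[X]*E[Y]
E[X] = 2
E[B] = 0.83333333
E[Z] = 2 * 0.83333333 = 1.6666667

1.6666667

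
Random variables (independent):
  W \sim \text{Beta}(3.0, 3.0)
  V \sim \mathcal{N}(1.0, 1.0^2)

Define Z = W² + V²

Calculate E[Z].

E[Z] = E[W²] + E[V²]
E[W²] = Var(W) + E[W]² = 0.035714286 + 0.25 = 0.28571429
E[V²] = Var(V) + E[V]² = 1 + 1 = 2
E[Z] = 0.28571429 + 2 = 2.2857143

2.2857143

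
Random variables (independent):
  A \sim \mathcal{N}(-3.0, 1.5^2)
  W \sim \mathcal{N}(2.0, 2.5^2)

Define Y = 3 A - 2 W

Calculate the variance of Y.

For independent RVs: Var(aX + bY) = a²Var(X) + b²Var(Y)
Var(A) = 2.25
Var(W) = 6.25
Var(Y) = 3²*2.25 + (-2)²*6.25
= 9*2.25 + 4*6.25 = 45.25

45.25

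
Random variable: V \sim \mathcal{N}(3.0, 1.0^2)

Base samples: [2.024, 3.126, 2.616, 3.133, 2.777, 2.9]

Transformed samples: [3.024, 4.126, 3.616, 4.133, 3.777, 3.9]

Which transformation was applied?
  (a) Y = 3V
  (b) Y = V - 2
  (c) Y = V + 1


Checking option (c) Y = V + 1:
  V = 2.024 -> Y = 3.024 ✓
  V = 3.126 -> Y = 4.126 ✓
  V = 2.616 -> Y = 3.616 ✓
All samples match this transformation.

(c) V + 1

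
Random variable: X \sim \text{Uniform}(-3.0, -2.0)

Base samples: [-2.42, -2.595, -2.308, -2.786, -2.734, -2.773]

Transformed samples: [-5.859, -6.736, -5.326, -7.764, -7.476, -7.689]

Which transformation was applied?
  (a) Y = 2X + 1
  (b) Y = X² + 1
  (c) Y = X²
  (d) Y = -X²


Checking option (d) Y = -X²:
  X = -2.42 -> Y = -5.859 ✓
  X = -2.595 -> Y = -6.736 ✓
  X = -2.308 -> Y = -5.326 ✓
All samples match this transformation.

(d) -X²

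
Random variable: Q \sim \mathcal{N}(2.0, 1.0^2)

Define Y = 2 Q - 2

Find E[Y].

For Y = 2Q - 2:
E[Y] = 2 * E[Q] - 2
E[Q] = 2.0 = 2
E[Y] = 2 * 2 - 2 = 2

2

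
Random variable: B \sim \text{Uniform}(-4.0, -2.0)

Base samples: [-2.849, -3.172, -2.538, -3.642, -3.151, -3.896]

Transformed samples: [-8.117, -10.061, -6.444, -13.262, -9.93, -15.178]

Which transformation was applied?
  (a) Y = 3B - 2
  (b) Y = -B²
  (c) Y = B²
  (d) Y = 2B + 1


Checking option (b) Y = -B²:
  B = -2.849 -> Y = -8.117 ✓
  B = -3.172 -> Y = -10.061 ✓
  B = -2.538 -> Y = -6.444 ✓
All samples match this transformation.

(b) -B²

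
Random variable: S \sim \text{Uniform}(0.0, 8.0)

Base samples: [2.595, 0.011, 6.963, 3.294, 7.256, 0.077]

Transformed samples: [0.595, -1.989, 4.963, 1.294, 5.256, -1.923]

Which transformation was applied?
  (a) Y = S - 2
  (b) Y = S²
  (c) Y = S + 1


Checking option (a) Y = S - 2:
  S = 2.595 -> Y = 0.595 ✓
  S = 0.011 -> Y = -1.989 ✓
  S = 6.963 -> Y = 4.963 ✓
All samples match this transformation.

(a) S - 2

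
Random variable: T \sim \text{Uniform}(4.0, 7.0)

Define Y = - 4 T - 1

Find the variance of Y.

For Y = aT + b: Var(Y) = a² * Var(T)
Var(T) = (7 - 4)^2/12 = 0.75
Var(Y) = (-4)² * 0.75 = 16 * 0.75 = 12

12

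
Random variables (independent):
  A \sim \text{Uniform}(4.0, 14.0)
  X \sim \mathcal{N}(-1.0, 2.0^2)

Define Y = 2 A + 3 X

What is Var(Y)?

For independent RVs: Var(aX + bY) = a²Var(X) + b²Var(Y)
Var(A) = 8.3333333
Var(X) = 4
Var(Y) = 2²*8.3333333 + 3²*4
= 4*8.3333333 + 9*4 = 69.333333

69.333333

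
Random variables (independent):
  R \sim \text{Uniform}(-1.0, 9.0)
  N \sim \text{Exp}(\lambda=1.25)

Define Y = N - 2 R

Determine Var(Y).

For independent RVs: Var(aX + bY) = a²Var(X) + b²Var(Y)
Var(R) = 8.3333333
Var(N) = 0.64
Var(Y) = (-2)²*8.3333333 + 1²*0.64
= 4*8.3333333 + 1*0.64 = 33.973333

33.973333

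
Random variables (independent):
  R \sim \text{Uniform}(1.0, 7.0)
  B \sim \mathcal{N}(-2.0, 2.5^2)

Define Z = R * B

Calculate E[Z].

For independent RVs: E[XY] = E[X]*E[Y]
E[R] = 4
E[B] = -2
E[Z] = 4 * (-2) = -8

-8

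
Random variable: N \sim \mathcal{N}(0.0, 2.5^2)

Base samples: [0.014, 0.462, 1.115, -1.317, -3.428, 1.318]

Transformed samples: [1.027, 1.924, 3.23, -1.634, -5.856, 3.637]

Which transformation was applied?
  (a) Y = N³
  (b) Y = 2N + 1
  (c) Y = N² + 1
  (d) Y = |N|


Checking option (b) Y = 2N + 1:
  N = 0.014 -> Y = 1.027 ✓
  N = 0.462 -> Y = 1.924 ✓
  N = 1.115 -> Y = 3.23 ✓
All samples match this transformation.

(b) 2N + 1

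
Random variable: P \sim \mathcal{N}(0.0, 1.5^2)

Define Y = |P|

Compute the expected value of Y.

For X ~ N(0, 1.5²), E[|X|] = sigma * sqrt(2/pi)
= 1.5 * sqrt(2/pi) = 1.1968268

1.1968268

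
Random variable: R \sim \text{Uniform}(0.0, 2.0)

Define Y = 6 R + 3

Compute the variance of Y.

For Y = aR + b: Var(Y) = a² * Var(R)
Var(R) = (2 - 0)^2/12 = 0.33333333
Var(Y) = 6² * 0.33333333 = 36 * 0.33333333 = 12

12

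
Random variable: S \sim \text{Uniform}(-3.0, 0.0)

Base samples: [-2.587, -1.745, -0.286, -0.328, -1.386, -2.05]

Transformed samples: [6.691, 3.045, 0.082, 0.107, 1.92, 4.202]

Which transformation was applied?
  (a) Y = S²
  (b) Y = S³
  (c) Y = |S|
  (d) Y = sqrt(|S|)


Checking option (a) Y = S²:
  S = -2.587 -> Y = 6.691 ✓
  S = -1.745 -> Y = 3.045 ✓
  S = -0.286 -> Y = 0.082 ✓
All samples match this transformation.

(a) S²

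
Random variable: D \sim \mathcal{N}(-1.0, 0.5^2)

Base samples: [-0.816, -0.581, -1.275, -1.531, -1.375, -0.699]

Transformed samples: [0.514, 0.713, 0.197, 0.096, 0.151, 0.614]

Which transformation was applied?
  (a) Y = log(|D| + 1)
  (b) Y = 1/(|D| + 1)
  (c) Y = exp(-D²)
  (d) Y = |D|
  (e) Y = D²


Checking option (c) Y = exp(-D²):
  D = -0.816 -> Y = 0.514 ✓
  D = -0.581 -> Y = 0.713 ✓
  D = -1.275 -> Y = 0.197 ✓
All samples match this transformation.

(c) exp(-D²)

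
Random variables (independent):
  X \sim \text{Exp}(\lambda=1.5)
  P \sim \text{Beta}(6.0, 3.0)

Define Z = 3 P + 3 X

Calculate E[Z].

E[Z] = 3*E[X] + 3*E[P]
E[X] = 0.66666667
E[P] = 0.66666667
E[Z] = 3*0.66666667 + 3*0.66666667 = 4

4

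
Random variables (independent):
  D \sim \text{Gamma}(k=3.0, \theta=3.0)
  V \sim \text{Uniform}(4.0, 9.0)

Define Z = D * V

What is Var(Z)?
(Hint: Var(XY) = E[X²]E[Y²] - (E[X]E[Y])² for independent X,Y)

Var(XY) = E[X²]E[Y²] - (E[X]E[Y])²
E[D] = 9, Var(D) = 27
E[V] = 6.5, Var(V) = 2.0833333
E[D²] = 27 + 9² = 108
E[V²] = 2.0833333 + 6.5² = 44.333333
Var(Z) = 108*44.333333 - (9*6.5)²
= 4788 - 3422.25 = 1365.75

1365.75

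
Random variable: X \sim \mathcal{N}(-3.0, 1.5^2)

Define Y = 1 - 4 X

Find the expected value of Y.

For Y = -4X + 1:
E[Y] = -4 * E[X] + 1
E[X] = -3.0 = -3
E[Y] = -4 * (-3) + 1 = 13

13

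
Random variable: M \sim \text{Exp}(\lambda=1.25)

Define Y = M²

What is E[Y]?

Using E[X²] = Var(X) + (E[X])²:
E[M] = 0.8
Var(M) = 1/1.25^2 = 0.64
E[M²] = 0.64 + 0.8² = 0.64 + 0.64 = 1.28

1.28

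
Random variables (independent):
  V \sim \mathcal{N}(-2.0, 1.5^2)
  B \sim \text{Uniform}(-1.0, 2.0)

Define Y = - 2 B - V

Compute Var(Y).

For independent RVs: Var(aX + bY) = a²Var(X) + b²Var(Y)
Var(V) = 2.25
Var(B) = 0.75
Var(Y) = (-1)²*2.25 + (-2)²*0.75
= 1*2.25 + 4*0.75 = 5.25

5.25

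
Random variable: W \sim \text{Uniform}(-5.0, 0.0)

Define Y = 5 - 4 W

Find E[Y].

For Y = -4W + 5:
E[Y] = -4 * E[W] + 5
E[W] = (-5 + 0)/2 = -2.5
E[Y] = -4 * (-2.5) + 5 = 15

15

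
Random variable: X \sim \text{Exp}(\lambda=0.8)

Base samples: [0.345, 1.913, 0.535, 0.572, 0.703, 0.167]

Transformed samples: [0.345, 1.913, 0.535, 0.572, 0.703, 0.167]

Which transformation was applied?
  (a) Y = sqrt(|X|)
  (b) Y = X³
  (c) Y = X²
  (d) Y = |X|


Checking option (d) Y = |X|:
  X = 0.345 -> Y = 0.345 ✓
  X = 1.913 -> Y = 1.913 ✓
  X = 0.535 -> Y = 0.535 ✓
All samples match this transformation.

(d) |X|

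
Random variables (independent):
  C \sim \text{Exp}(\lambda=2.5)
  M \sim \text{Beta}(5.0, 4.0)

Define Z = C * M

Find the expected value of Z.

For independent RVs: E[XY] = E[X]*E[Y]
E[C] = 0.4
E[M] = 0.55555556
E[Z] = 0.4 * 0.55555556 = 0.22222222

0.22222222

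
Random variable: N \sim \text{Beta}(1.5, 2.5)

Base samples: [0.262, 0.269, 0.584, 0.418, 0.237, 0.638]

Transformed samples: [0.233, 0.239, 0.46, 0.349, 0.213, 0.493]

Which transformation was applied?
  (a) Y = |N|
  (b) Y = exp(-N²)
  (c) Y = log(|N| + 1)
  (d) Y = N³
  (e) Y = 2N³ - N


Checking option (c) Y = log(|N| + 1):
  N = 0.262 -> Y = 0.233 ✓
  N = 0.269 -> Y = 0.239 ✓
  N = 0.584 -> Y = 0.46 ✓
All samples match this transformation.

(c) log(|N| + 1)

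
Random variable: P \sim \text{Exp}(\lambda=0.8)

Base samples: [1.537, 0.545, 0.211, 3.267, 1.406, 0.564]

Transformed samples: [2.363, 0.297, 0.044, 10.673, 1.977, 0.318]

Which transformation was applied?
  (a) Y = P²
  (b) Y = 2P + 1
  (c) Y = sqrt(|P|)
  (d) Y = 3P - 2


Checking option (a) Y = P²:
  P = 1.537 -> Y = 2.363 ✓
  P = 0.545 -> Y = 0.297 ✓
  P = 0.211 -> Y = 0.044 ✓
All samples match this transformation.

(a) P²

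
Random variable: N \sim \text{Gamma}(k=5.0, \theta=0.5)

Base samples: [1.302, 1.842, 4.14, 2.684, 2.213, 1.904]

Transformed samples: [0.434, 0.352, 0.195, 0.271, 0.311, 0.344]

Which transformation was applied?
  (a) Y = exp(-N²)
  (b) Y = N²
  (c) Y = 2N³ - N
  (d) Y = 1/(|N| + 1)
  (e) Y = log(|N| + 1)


Checking option (d) Y = 1/(|N| + 1):
  N = 1.302 -> Y = 0.434 ✓
  N = 1.842 -> Y = 0.352 ✓
  N = 4.14 -> Y = 0.195 ✓
All samples match this transformation.

(d) 1/(|N| + 1)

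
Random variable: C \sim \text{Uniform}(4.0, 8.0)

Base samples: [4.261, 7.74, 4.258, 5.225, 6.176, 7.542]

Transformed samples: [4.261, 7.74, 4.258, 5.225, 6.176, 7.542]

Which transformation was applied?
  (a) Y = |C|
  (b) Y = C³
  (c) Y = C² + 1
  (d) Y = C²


Checking option (a) Y = |C|:
  C = 4.261 -> Y = 4.261 ✓
  C = 7.74 -> Y = 7.74 ✓
  C = 4.258 -> Y = 4.258 ✓
All samples match this transformation.

(a) |C|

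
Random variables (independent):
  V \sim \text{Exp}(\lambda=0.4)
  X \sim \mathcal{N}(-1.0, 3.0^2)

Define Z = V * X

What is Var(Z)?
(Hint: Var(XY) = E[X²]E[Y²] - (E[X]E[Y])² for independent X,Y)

Var(XY) = E[X²]E[Y²] - (E[X]E[Y])²
E[V] = 2.5, Var(V) = 6.25
E[X] = -1, Var(X) = 9
E[V²] = 6.25 + 2.5² = 12.5
E[X²] = 9 + (-1)² = 10
Var(Z) = 12.5*10 - (2.5*(-1))²
= 125 - 6.25 = 118.75

118.75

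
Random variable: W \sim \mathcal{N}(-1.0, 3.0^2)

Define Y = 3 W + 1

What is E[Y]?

For Y = 3W + 1:
E[Y] = 3 * E[W] + 1
E[W] = -1.0 = -1
E[Y] = 3 * (-1) + 1 = -2

-2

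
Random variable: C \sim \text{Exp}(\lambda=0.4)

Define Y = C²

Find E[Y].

E[C²] = Var(C) + (E[C])² = 6.25 + 6.25 = 12.5

12.5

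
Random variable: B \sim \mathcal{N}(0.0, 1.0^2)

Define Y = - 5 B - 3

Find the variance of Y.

For Y = aB + b: Var(Y) = a² * Var(B)
Var(B) = 1.0^2 = 1
Var(Y) = (-5)² * 1 = 25 * 1 = 25

25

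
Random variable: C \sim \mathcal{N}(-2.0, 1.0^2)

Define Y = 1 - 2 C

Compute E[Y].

For Y = -2C + 1:
E[Y] = -2 * E[C] + 1
E[C] = -2.0 = -2
E[Y] = -2 * (-2) + 1 = 5

5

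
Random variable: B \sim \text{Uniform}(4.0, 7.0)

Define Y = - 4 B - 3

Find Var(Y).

For Y = aB + b: Var(Y) = a² * Var(B)
Var(B) = (7 - 4)^2/12 = 0.75
Var(Y) = (-4)² * 0.75 = 16 * 0.75 = 12

12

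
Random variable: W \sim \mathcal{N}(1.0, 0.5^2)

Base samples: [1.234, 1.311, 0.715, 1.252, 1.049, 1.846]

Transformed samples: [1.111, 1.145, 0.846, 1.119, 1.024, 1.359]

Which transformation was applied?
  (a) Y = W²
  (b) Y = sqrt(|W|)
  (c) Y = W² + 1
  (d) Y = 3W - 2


Checking option (b) Y = sqrt(|W|):
  W = 1.234 -> Y = 1.111 ✓
  W = 1.311 -> Y = 1.145 ✓
  W = 0.715 -> Y = 0.846 ✓
All samples match this transformation.

(b) sqrt(|W|)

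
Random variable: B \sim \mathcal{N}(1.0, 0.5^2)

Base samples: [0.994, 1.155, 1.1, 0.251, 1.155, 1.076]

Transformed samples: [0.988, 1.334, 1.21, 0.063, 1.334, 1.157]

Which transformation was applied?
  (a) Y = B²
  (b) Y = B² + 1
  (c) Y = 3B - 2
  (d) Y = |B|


Checking option (a) Y = B²:
  B = 0.994 -> Y = 0.988 ✓
  B = 1.155 -> Y = 1.334 ✓
  B = 1.1 -> Y = 1.21 ✓
All samples match this transformation.

(a) B²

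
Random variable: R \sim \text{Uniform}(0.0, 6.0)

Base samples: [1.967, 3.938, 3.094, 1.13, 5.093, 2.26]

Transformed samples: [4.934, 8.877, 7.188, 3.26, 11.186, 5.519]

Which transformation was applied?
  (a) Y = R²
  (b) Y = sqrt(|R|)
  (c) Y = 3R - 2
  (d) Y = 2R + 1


Checking option (d) Y = 2R + 1:
  R = 1.967 -> Y = 4.934 ✓
  R = 3.938 -> Y = 8.877 ✓
  R = 3.094 -> Y = 7.188 ✓
All samples match this transformation.

(d) 2R + 1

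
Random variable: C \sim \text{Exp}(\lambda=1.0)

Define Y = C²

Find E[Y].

Using E[X²] = Var(X) + (E[X])²:
E[C] = 1
Var(C) = 1/1.0^2 = 1
E[C²] = 1 + 1² = 1 + 1 = 2

2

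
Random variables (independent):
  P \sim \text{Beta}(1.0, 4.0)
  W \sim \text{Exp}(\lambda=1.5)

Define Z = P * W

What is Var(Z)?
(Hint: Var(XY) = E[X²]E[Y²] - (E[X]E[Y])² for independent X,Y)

Var(XY) = E[X²]E[Y²] - (E[X]E[Y])²
E[P] = 0.2, Var(P) = 0.026666667
E[W] = 0.66666667, Var(W) = 0.44444444
E[P²] = 0.026666667 + 0.2² = 0.066666667
E[W²] = 0.44444444 + 0.66666667² = 0.88888889
Var(Z) = 0.066666667*0.88888889 - (0.2*0.66666667)²
= 0.059259259 - 0.017777778 = 0.041481481

0.041481481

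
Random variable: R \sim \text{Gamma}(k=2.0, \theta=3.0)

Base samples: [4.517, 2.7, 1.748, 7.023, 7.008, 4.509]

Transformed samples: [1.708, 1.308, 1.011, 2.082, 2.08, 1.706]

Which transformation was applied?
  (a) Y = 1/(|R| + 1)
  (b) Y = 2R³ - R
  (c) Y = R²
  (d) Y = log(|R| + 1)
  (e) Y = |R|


Checking option (d) Y = log(|R| + 1):
  R = 4.517 -> Y = 1.708 ✓
  R = 2.7 -> Y = 1.308 ✓
  R = 1.748 -> Y = 1.011 ✓
All samples match this transformation.

(d) log(|R| + 1)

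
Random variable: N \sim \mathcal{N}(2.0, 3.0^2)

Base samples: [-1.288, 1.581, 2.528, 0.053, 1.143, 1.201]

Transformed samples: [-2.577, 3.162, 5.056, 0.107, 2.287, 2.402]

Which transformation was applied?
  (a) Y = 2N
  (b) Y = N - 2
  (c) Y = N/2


Checking option (a) Y = 2N:
  N = -1.288 -> Y = -2.577 ✓
  N = 1.581 -> Y = 3.162 ✓
  N = 2.528 -> Y = 5.056 ✓
All samples match this transformation.

(a) 2N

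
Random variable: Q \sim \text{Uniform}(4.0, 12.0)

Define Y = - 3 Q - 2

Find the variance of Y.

For Y = aQ + b: Var(Y) = a² * Var(Q)
Var(Q) = (12 - 4)^2/12 = 5.3333333
Var(Y) = (-3)² * 5.3333333 = 9 * 5.3333333 = 48

48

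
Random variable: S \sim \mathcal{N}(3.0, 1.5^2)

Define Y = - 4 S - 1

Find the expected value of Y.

For Y = -4S - 1:
E[Y] = -4 * E[S] - 1
E[S] = 3.0 = 3
E[Y] = -4 * 3 - 1 = -13

-13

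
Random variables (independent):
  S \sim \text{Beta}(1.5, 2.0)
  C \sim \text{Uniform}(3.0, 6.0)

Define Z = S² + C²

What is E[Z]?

E[Z] = E[S²] + E[C²]
E[S²] = Var(S) + E[S]² = 0.054421769 + 0.18367347 = 0.23809524
E[C²] = Var(C) + E[C]² = 0.75 + 20.25 = 21
E[Z] = 0.23809524 + 21 = 21.238095

21.238095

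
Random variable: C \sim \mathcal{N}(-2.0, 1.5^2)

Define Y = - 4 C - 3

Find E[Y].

For Y = -4C - 3:
E[Y] = -4 * E[C] - 3
E[C] = -2.0 = -2
E[Y] = -4 * (-2) - 3 = 5

5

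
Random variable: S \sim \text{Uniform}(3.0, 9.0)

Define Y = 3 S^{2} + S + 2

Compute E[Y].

E[Y] = 3*E[S²] + 1*E[S] + 2
E[S] = 6
E[S²] = Var(S) + (E[S])² = 3 + 36 = 39
E[Y] = 3*39 + 1*6 + 2 = 125

125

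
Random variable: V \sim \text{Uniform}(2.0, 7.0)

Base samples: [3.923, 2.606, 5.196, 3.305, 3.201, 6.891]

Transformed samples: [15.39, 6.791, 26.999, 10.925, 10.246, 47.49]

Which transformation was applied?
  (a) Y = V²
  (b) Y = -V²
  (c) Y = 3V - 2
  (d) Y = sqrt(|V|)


Checking option (a) Y = V²:
  V = 3.923 -> Y = 15.39 ✓
  V = 2.606 -> Y = 6.791 ✓
  V = 5.196 -> Y = 26.999 ✓
All samples match this transformation.

(a) V²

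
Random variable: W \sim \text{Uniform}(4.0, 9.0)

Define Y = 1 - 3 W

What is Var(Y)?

For Y = aW + b: Var(Y) = a² * Var(W)
Var(W) = (9 - 4)^2/12 = 2.0833333
Var(Y) = (-3)² * 2.0833333 = 9 * 2.0833333 = 18.75

18.75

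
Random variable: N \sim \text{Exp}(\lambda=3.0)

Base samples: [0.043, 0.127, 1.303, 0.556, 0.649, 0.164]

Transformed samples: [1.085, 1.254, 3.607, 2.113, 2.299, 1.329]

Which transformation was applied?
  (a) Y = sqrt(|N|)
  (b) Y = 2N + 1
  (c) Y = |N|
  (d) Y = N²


Checking option (b) Y = 2N + 1:
  N = 0.043 -> Y = 1.085 ✓
  N = 0.127 -> Y = 1.254 ✓
  N = 1.303 -> Y = 3.607 ✓
All samples match this transformation.

(b) 2N + 1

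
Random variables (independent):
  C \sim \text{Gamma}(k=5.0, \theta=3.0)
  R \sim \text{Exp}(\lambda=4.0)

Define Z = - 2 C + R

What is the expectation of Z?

E[Z] = -2*E[C] + 1*E[R]
E[C] = 15
E[R] = 0.25
E[Z] = -2*15 + 1*0.25 = -29.75

-29.75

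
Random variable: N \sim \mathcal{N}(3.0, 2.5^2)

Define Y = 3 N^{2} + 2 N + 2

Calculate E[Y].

E[Y] = 3*E[N²] + 2*E[N] + 2
E[N] = 3
E[N²] = Var(N) + (E[N])² = 6.25 + 9 = 15.25
E[Y] = 3*15.25 + 2*3 + 2 = 53.75

53.75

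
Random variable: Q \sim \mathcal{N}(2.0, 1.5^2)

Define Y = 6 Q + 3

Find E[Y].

For Y = 6Q + 3:
E[Y] = 6 * E[Q] + 3
E[Q] = 2.0 = 2
E[Y] = 6 * 2 + 3 = 15

15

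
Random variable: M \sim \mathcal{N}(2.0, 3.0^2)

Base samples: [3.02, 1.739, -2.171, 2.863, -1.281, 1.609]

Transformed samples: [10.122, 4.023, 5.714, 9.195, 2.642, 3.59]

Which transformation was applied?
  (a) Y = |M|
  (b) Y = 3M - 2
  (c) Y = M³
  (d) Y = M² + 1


Checking option (d) Y = M² + 1:
  M = 3.02 -> Y = 10.122 ✓
  M = 1.739 -> Y = 4.023 ✓
  M = -2.171 -> Y = 5.714 ✓
All samples match this transformation.

(d) M² + 1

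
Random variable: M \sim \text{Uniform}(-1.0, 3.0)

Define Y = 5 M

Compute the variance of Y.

For Y = aM + b: Var(Y) = a² * Var(M)
Var(M) = (3 + 1)^2/12 = 1.3333333
Var(Y) = 5² * 1.3333333 = 25 * 1.3333333 = 33.333333

33.333333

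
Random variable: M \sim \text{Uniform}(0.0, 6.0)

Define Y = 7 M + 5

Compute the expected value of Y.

For Y = 7M + 5:
E[Y] = 7 * E[M] + 5
E[M] = (0 + 6)/2 = 3
E[Y] = 7 * 3 + 5 = 26

26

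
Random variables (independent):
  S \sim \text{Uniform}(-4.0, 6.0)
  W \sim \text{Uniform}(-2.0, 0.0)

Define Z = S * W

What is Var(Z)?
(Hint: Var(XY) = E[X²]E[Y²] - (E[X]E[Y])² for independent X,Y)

Var(XY) = E[X²]E[Y²] - (E[X]E[Y])²
E[S] = 1, Var(S) = 8.3333333
E[W] = -1, Var(W) = 0.33333333
E[S²] = 8.3333333 + 1² = 9.3333333
E[W²] = 0.33333333 + (-1)² = 1.3333333
Var(Z) = 9.3333333*1.3333333 - (1*(-1))²
= 12.444444 - 1 = 11.444444

11.444444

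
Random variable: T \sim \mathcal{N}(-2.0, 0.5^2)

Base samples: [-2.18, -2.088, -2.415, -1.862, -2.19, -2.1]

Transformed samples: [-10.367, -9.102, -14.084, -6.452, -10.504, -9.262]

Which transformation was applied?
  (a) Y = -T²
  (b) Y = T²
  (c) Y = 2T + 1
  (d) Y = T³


Checking option (d) Y = T³:
  T = -2.18 -> Y = -10.367 ✓
  T = -2.088 -> Y = -9.102 ✓
  T = -2.415 -> Y = -14.084 ✓
All samples match this transformation.

(d) T³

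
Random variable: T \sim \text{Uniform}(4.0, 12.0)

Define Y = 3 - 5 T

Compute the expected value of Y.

For Y = -5T + 3:
E[Y] = -5 * E[T] + 3
E[T] = (4 + 12)/2 = 8
E[Y] = -5 * 8 + 3 = -37

-37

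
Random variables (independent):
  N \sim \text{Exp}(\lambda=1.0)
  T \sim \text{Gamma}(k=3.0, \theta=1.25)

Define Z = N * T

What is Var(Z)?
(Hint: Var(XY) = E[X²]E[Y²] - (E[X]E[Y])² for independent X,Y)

Var(XY) = E[X²]E[Y²] - (E[X]E[Y])²
E[N] = 1, Var(N) = 1
E[T] = 3.75, Var(T) = 4.6875
E[N²] = 1 + 1² = 2
E[T²] = 4.6875 + 3.75² = 18.75
Var(Z) = 2*18.75 - (1*3.75)²
= 37.5 - 14.0625 = 23.4375

23.4375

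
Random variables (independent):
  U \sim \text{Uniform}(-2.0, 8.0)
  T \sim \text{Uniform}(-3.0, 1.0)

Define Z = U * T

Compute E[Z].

For independent RVs: E[XY] = E[X]*E[Y]
E[U] = 3
E[T] = -1
E[Z] = 3 * (-1) = -3

-3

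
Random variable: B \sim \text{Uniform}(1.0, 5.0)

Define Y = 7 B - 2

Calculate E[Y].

For Y = 7B - 2:
E[Y] = 7 * E[B] - 2
E[B] = (1 + 5)/2 = 3
E[Y] = 7 * 3 - 2 = 19

19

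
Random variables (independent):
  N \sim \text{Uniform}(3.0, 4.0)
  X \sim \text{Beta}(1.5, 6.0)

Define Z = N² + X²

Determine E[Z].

E[Z] = E[N²] + E[X²]
E[N²] = Var(N) + E[N]² = 0.083333333 + 12.25 = 12.333333
E[X²] = Var(X) + E[X]² = 0.018823529 + 0.04 = 0.058823529
E[Z] = 12.333333 + 0.058823529 = 12.392157

12.392157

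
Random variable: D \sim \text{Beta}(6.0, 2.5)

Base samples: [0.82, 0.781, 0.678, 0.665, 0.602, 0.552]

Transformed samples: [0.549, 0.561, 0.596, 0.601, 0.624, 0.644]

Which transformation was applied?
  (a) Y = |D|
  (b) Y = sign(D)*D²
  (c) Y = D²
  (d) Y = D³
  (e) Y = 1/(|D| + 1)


Checking option (e) Y = 1/(|D| + 1):
  D = 0.82 -> Y = 0.549 ✓
  D = 0.781 -> Y = 0.561 ✓
  D = 0.678 -> Y = 0.596 ✓
All samples match this transformation.

(e) 1/(|D| + 1)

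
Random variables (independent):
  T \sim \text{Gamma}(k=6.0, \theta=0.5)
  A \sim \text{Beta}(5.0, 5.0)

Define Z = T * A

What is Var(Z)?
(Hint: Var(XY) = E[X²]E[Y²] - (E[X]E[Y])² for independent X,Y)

Var(XY) = E[X²]E[Y²] - (E[X]E[Y])²
E[T] = 3, Var(T) = 1.5
E[A] = 0.5, Var(A) = 0.022727273
E[T²] = 1.5 + 3² = 10.5
E[A²] = 0.022727273 + 0.5² = 0.27272727
Var(Z) = 10.5*0.27272727 - (3*0.5)²
= 2.8636364 - 2.25 = 0.61363636

0.61363636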